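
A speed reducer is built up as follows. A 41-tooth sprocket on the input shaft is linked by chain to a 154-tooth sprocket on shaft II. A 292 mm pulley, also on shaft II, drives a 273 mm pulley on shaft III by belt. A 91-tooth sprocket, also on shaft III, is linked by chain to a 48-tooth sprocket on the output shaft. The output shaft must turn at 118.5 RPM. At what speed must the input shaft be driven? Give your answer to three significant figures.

220 RPM

Overall ratio R = 3.7561 × 0.93493 × 0.52747 = 1.8523.
Required input speed = output speed × R = 118.5 × 1.8523 = 219.5 RPM.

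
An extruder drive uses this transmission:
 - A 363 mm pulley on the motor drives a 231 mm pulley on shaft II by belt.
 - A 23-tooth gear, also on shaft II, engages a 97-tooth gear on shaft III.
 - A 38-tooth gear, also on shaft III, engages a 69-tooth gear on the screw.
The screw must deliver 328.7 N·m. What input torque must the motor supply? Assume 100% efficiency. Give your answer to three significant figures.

Overall ratio R = 0.63636 × 4.2174 × 1.8158 = 4.8732.
Input torque = output torque / R = 328.7 / 4.8732 = 67.45 N·m.

67.5 N·m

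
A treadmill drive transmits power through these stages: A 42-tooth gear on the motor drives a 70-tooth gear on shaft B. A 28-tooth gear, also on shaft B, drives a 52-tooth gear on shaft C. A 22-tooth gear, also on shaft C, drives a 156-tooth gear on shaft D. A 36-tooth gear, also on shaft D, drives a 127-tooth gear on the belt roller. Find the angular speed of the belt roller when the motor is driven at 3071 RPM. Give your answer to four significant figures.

Gear mesh: ratio = 70/42 = 1.6667, so shaft B turns at 3071 / 1.6667 = 1842.6 RPM.
Gear mesh: ratio = 52/28 = 1.8571, so shaft C turns at 1842.6 / 1.8571 = 992.17 RPM.
Gear mesh: ratio = 156/22 = 7.0909, so shaft D turns at 992.17 / 7.0909 = 139.92 RPM.
Gear mesh: ratio = 127/36 = 3.5278, so the belt roller turns at 139.92 / 3.5278 = 39.663 RPM.

39.66 RPM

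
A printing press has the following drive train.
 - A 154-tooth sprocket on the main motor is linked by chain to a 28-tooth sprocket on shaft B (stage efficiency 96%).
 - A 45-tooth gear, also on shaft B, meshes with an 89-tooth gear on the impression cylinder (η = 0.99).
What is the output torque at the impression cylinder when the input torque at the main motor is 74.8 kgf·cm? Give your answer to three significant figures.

After the chain (28/154): 74.8 × 0.18182 × 0.96 = 13.056 kgf·cm
After the gear mesh (89/45): 13.056 × 1.9778 × 0.99 = 25.564 kgf·cm

25.6 kgf·cm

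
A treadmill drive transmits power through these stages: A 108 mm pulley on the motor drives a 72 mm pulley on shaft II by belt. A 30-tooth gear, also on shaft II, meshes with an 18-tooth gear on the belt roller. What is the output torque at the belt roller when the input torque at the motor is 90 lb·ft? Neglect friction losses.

Belt: ratio = 72/108 = 0.66667; torque at shaft II = 90 × 0.66667 = 60 lb·ft.
Gear mesh: ratio = 18/30 = 0.6; torque at the belt roller = 60 × 0.6 = 36 lb·ft.

36 lb·ft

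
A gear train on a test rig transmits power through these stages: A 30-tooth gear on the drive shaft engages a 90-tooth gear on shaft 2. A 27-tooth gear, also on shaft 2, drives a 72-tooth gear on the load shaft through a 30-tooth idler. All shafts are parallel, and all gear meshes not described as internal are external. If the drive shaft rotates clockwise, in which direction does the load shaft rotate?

counterclockwise

the drive shaft → shaft 2: external mesh, 1 reversal → CCW.
shaft 2 → the load shaft: driver → idler → driven is 2 external meshes, 2 reversals → CCW.
3 reversals in total — an odd number — so the load shaft turns opposite to the drive shaft.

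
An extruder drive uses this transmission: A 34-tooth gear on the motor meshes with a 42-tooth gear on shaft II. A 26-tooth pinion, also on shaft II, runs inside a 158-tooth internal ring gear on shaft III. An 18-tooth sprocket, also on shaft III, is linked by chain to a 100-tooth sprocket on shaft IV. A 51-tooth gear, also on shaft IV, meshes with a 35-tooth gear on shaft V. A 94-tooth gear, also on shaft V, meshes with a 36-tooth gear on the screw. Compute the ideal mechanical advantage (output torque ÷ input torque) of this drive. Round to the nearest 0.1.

Each stage contributes driven/driver: gear mesh 42/34 = 1.2353, internal gear 158/26 = 6.0769, chain 100/18 = 5.5556, gear mesh 35/51 = 0.68627, gear mesh 36/94 = 0.38298.
Overall: 1.2353 × 6.0769 × 5.5556 × 0.68627 × 0.38298 = 10.961.

11.0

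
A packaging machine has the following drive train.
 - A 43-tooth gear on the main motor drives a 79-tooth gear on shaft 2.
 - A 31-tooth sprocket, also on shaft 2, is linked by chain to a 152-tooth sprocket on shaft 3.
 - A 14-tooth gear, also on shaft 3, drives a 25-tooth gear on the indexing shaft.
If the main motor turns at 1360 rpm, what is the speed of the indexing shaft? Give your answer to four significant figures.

84.54 rpm

Gear mesh: ratio = 79/43 = 1.8372, so shaft 2 turns at 1360 / 1.8372 = 740.25 rpm.
Chain: ratio = 152/31 = 4.9032, so shaft 3 turns at 740.25 / 4.9032 = 150.97 rpm.
Gear mesh: ratio = 25/14 = 1.7857, so the indexing shaft turns at 150.97 / 1.7857 = 84.545 rpm.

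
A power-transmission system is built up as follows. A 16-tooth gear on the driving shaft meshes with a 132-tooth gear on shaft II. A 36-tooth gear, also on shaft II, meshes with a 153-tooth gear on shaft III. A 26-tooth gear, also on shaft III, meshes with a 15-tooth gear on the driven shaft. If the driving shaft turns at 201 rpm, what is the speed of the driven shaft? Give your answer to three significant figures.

9.94 rpm

gear mesh 132/16 = 8.25 → 201/8.25 = 24.364 rpm
gear mesh 153/36 = 4.25 → 24.364/4.25 = 5.7326 rpm
gear mesh 15/26 = 0.57692 → 5.7326/0.57692 = 9.9365 rpm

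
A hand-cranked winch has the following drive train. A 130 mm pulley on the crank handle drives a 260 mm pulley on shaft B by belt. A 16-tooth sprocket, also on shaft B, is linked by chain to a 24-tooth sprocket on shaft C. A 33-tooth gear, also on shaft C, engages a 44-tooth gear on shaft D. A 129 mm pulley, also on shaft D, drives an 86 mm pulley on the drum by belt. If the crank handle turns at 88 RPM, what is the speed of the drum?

the crank handle → shaft B (belt, 260/130): 88 ÷ 2 = 44 RPM
shaft B → shaft C (chain, 24/16): 44 ÷ 1.5 = 29.333 RPM
shaft C → shaft D (gear mesh, 44/33): 29.333 ÷ 1.3333 = 22 RPM
shaft D → the drum (belt, 86/129): 22 ÷ 0.66667 = 33 RPM

33 RPM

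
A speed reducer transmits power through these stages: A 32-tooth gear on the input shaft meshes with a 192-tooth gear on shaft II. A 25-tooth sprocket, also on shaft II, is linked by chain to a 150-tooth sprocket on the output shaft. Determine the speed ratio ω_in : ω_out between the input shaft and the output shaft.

36

Each stage contributes driven/driver: gear mesh 192/32 = 6, chain 150/25 = 6.
Overall: 6 × 6 = 36.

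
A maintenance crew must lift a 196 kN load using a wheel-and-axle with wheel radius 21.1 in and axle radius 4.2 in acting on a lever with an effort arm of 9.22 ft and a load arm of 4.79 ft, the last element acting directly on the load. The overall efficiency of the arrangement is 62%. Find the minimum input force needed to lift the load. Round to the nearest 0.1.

32.7 kN

Wheel-and-axle MA = R/r = 21.1/4.2 = 5.0238.
Lever MA = effort arm / load arm = 9.22/4.79 = 1.9248.
Combined ideal MA = 5.0238 × 1.9248 = 9.67.
Actual MA = 9.67 × 0.62 = 5.9954.
Effort = load / actual MA = 196 / 5.9954 = 32.692 kN.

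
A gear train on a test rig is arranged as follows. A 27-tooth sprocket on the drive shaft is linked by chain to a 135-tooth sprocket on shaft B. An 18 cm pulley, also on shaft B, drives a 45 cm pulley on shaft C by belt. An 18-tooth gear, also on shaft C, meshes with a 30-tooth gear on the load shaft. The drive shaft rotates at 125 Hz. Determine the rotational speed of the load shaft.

6 Hz

the drive shaft → shaft B (chain, 135/27): 125 ÷ 5 = 25 Hz
shaft B → shaft C (belt, 45/18): 25 ÷ 2.5 = 10 Hz
shaft C → the load shaft (gear mesh, 30/18): 10 ÷ 1.6667 = 6 Hz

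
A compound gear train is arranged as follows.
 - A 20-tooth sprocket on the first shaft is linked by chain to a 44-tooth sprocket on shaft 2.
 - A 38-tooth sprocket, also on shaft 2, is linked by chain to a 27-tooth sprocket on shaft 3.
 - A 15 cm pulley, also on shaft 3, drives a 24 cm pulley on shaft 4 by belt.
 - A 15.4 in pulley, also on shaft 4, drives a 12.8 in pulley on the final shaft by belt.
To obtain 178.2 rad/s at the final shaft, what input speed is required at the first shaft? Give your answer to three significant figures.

370 rad/s

Overall ratio R = 2.2 × 0.71053 × 1.6 × 0.83117 = 2.0788.
Required input speed = output speed × R = 178.2 × 2.0788 = 370.44 rad/s.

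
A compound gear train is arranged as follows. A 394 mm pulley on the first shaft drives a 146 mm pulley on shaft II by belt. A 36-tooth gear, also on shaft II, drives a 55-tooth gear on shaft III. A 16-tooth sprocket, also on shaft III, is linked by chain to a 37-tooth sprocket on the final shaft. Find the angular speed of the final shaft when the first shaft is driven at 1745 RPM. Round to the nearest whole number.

belt 146/394 = 0.37056 → 1745/0.37056 = 4709.1 RPM
gear mesh 55/36 = 1.5278 → 4709.1/1.5278 = 3082.3 RPM
chain 37/16 = 2.3125 → 3082.3/2.3125 = 1332.9 RPM

1333 RPM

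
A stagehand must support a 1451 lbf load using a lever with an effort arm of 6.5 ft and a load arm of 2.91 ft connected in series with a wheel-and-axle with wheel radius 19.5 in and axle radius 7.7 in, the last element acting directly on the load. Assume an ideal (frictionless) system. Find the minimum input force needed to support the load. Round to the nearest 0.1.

Lever MA = effort arm / load arm = 6.5/2.91 = 2.2337.
Wheel-and-axle MA = R/r = 19.5/7.7 = 2.5325.
Combined ideal MA = 2.2337 × 2.5325 = 5.6567.
Effort = load / MA = 1451 / 5.6567 = 256.51 lbf.

256.5 lbf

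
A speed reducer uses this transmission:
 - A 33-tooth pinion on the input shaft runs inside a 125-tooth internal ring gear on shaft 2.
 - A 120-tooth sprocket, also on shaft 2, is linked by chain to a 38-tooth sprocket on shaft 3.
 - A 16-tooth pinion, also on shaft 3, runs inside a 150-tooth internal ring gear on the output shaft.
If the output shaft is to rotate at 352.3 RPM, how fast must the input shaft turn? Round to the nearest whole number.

Overall ratio R = 3.7879 × 0.31667 × 9.375 = 11.245.
Required input speed = output speed × R = 352.3 × 11.245 = 3961.7 RPM.

3962 RPM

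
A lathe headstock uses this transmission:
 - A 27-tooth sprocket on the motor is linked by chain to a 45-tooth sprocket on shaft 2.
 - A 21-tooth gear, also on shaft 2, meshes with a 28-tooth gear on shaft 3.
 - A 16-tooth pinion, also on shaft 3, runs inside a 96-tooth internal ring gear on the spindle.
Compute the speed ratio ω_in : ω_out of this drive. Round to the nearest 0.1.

13.3

Each stage contributes driven/driver: chain 45/27 = 1.6667, gear mesh 28/21 = 1.3333, internal gear 96/16 = 6.
Overall: 1.6667 × 1.3333 × 6 = 13.333.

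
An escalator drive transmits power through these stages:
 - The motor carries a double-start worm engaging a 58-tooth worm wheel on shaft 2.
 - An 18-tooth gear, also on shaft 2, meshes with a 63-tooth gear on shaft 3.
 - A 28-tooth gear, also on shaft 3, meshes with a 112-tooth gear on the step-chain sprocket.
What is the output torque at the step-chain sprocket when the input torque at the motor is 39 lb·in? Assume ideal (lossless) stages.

15834 lb·in

worm 58/2 = 29 → τ = 39·29 = 1131 lb·in
gear mesh 63/18 = 3.5 → τ = 1131·3.5 = 3958.5 lb·in
gear mesh 112/28 = 4 → τ = 3958.5·4 = 15834 lb·in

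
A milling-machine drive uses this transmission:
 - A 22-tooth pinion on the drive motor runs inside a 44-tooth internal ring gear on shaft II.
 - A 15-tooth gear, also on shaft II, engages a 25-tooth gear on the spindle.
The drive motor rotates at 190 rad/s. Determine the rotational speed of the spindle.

internal gear 44/22 = 2 → 190/2 = 95 rad/s
gear mesh 25/15 = 1.6667 → 95/1.6667 = 57 rad/s

57 rad/s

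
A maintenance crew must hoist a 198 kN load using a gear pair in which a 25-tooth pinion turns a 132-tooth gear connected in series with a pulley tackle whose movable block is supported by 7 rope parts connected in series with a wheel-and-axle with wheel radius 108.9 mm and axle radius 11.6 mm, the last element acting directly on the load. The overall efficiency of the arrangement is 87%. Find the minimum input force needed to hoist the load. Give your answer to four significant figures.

Gear pair MA = 132/25 = 5.28.
Block-and-tackle MA = number of supporting rope parts = 7.
Wheel-and-axle MA = R/r = 108.9/11.6 = 9.3879.
Combined ideal MA = 5.28 × 7 × 9.3879 = 346.98.
Actual MA = 346.98 × 0.87 = 301.87.
Effort = load / actual MA = 198 / 301.87 = 0.65591 kN.

0.6559 kN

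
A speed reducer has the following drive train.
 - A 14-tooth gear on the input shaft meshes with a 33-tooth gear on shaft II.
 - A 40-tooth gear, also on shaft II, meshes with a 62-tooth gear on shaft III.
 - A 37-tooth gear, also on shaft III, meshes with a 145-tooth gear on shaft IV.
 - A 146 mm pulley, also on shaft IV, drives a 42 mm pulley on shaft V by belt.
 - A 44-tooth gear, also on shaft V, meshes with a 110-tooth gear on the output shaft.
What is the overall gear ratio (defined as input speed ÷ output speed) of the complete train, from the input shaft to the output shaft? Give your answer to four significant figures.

Each stage contributes driven/driver: gear mesh 33/14 = 2.3571, gear mesh 62/40 = 1.55, gear mesh 145/37 = 3.9189, belt 42/146 = 0.28767, gear mesh 110/44 = 2.5.
Overall: 2.3571 × 1.55 × 3.9189 × 0.28767 × 2.5 = 10.297.

10.30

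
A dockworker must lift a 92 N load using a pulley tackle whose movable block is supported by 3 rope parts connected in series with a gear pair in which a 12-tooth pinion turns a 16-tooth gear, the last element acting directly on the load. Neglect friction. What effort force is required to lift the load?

23 N

Block-and-tackle MA = number of supporting rope parts = 3.
Gear pair MA = 16/12 = 1.3333.
Combined ideal MA = 3 × 1.3333 = 4.
Effort = load / MA = 92 / 4 = 23 N.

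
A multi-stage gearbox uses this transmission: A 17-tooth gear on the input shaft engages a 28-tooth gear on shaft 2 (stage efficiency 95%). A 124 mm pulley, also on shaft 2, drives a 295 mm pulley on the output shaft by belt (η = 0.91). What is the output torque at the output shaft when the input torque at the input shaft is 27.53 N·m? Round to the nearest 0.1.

After the gear mesh (28/17): 27.53 × 1.6471 × 0.95 = 43.076 N·m
After the belt (295/124): 43.076 × 2.379 × 0.91 = 93.257 N·m

93.3 N·m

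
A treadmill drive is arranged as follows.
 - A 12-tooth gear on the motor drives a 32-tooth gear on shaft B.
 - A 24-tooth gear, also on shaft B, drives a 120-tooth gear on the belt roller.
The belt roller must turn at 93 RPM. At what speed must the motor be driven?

Overall ratio R = 2.6667 × 5 = 13.333.
Required input speed = output speed × R = 93 × 13.333 = 1240 RPM.

1240 RPM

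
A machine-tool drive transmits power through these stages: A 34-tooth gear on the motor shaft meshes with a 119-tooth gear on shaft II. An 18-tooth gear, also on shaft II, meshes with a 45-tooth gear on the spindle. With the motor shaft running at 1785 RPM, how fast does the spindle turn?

the motor shaft → shaft II (gear mesh, 119/34): 1785 ÷ 3.5 = 510 RPM
shaft II → the spindle (gear mesh, 45/18): 510 ÷ 2.5 = 204 RPM

204 RPM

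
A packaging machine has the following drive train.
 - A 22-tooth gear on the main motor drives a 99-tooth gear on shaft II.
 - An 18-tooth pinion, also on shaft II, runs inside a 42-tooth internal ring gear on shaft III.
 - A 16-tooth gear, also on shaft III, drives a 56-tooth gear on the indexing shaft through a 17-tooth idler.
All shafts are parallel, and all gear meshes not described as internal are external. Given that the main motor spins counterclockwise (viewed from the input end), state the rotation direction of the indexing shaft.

clockwise

the main motor → shaft II: external mesh, 1 reversal → CW.
shaft II → shaft III: internal mesh, same direction → CW.
shaft III → the indexing shaft: driver → idler → driven is 2 external meshes, 2 reversals → CW.
3 reversals in total — an odd number — so the indexing shaft turns opposite to the main motor.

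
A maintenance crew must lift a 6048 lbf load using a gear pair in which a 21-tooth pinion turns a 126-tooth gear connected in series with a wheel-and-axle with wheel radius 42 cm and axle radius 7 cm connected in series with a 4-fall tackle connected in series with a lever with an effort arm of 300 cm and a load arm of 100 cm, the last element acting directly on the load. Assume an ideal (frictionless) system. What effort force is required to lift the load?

Gear pair MA = 126/21 = 6.
Wheel-and-axle MA = R/r = 42/7 = 6.
Block-and-tackle MA = number of supporting rope parts = 4.
Lever MA = effort arm / load arm = 300/100 = 3.
Combined ideal MA = 6 × 6 × 4 × 3 = 432.
Effort = load / MA = 6048 / 432 = 14 lbf.

14 lbf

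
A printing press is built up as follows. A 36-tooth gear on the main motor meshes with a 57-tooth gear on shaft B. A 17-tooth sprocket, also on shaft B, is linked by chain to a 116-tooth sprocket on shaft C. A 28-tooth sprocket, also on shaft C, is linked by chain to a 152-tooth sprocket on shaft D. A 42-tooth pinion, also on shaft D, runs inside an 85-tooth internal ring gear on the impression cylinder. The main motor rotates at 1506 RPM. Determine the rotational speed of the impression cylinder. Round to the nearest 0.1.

the main motor → shaft B (gear mesh, 57/36): 1506 ÷ 1.5833 = 951.16 RPM
shaft B → shaft C (chain, 116/17): 951.16 ÷ 6.8235 = 139.39 RPM
shaft C → shaft D (chain, 152/28): 139.39 ÷ 5.4286 = 25.678 RPM
shaft D → the impression cylinder (internal gear, 85/42): 25.678 ÷ 2.0238 = 12.688 RPM

12.7 RPM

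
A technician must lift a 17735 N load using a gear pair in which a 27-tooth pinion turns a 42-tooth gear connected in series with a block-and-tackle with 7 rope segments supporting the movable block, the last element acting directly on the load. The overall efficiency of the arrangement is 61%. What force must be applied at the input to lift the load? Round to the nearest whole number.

2670 N

Gear pair MA = 42/27 = 1.5556.
Block-and-tackle MA = number of supporting rope parts = 7.
Combined ideal MA = 1.5556 × 7 = 10.889.
Actual MA = 10.889 × 0.61 = 6.6422.
Effort = load / actual MA = 17735 / 6.6422 = 2670 N.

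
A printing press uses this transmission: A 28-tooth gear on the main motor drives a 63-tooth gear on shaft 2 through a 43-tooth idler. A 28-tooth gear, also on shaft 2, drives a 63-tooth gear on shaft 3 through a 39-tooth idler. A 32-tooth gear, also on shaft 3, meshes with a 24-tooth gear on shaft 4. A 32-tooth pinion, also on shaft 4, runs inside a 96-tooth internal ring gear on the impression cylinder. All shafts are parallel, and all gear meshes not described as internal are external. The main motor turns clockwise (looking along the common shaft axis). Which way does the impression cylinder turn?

the main motor → shaft 2: driver → idler → driven is 2 external meshes, 2 reversals → CW.
shaft 2 → shaft 3: driver → idler → driven is 2 external meshes, 2 reversals → CW.
shaft 3 → shaft 4: external mesh, 1 reversal → CCW.
shaft 4 → the impression cylinder: internal mesh, same direction → CCW.
5 reversals in total — an odd number — so the impression cylinder turns opposite to the main motor.

counterclockwise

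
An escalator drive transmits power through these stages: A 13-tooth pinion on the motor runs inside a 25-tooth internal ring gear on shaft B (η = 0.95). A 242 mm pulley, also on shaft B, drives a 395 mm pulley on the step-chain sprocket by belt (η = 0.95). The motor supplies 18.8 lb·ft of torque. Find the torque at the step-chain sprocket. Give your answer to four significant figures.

53.26 lb·ft

Internal gear: ratio = 25/13 = 1.9231; torque at shaft B = 18.8 × 1.9231 × 0.95 = 34.346 lb·ft.
Belt: ratio = 395/242 = 1.6322; torque at the step-chain sprocket = 34.346 × 1.6322 × 0.95 = 53.258 lb·ft.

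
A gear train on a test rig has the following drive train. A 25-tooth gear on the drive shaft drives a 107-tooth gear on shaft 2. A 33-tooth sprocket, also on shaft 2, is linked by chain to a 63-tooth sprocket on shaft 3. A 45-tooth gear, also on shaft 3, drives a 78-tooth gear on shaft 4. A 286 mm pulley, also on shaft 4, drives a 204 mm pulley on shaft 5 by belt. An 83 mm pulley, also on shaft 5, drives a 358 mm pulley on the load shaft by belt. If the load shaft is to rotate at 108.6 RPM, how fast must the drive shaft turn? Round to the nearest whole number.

4732 RPM

Overall ratio R = 4.28 × 1.9091 × 1.7333 × 0.71329 × 4.3133 = 43.573.
Required input speed = output speed × R = 108.6 × 43.573 = 4732.1 RPM.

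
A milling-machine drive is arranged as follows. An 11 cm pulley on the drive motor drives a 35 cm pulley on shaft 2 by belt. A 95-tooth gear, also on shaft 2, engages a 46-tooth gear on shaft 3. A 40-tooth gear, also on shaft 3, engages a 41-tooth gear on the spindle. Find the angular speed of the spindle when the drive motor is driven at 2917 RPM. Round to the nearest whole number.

1847 RPM

Belt: ratio = 35/11 = 3.1818, so shaft 2 turns at 2917 / 3.1818 = 916.77 RPM.
Gear mesh: ratio = 46/95 = 0.48421, so shaft 3 turns at 916.77 / 0.48421 = 1893.3 RPM.
Gear mesh: ratio = 41/40 = 1.025, so the spindle turns at 1893.3 / 1.025 = 1847.2 RPM.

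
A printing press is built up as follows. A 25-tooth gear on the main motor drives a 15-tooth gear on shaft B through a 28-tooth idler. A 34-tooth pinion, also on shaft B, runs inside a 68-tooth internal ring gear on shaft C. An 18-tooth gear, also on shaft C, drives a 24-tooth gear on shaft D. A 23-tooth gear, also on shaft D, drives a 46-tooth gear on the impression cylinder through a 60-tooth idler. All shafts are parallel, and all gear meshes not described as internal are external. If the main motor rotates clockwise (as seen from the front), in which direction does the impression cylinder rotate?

anticlockwise

the main motor → shaft B: driver → idler → driven is 2 external meshes, 2 reversals → CW.
shaft B → shaft C: internal mesh, same direction → CW.
shaft C → shaft D: external mesh, 1 reversal → CCW.
shaft D → the impression cylinder: driver → idler → driven is 2 external meshes, 2 reversals → CCW.
5 reversals in total — an odd number — so the impression cylinder turns opposite to the main motor.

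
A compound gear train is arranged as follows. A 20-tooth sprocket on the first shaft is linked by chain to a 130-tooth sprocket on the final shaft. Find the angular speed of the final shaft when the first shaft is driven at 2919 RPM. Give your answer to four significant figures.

the first shaft → the final shaft (chain, 130/20): 2919 ÷ 6.5 = 449.08 RPM

449.1 RPM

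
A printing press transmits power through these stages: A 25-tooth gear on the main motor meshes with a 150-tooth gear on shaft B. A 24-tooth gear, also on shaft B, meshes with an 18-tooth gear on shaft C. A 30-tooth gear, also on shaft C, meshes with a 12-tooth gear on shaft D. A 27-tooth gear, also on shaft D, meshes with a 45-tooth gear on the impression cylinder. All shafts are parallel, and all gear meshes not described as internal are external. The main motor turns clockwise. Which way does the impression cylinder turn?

the main motor → shaft B: external mesh, 1 reversal → CCW.
shaft B → shaft C: external mesh, 1 reversal → CW.
shaft C → shaft D: external mesh, 1 reversal → CCW.
shaft D → the impression cylinder: external mesh, 1 reversal → CW.
4 reversals in total — an even number — so the impression cylinder turns the same way as the main motor.

clockwise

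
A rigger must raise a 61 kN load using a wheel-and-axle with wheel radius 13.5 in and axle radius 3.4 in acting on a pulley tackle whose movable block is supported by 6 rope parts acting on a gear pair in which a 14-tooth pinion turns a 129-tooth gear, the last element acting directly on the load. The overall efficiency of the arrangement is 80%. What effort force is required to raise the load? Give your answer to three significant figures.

0.347 kN

Wheel-and-axle MA = R/r = 13.5/3.4 = 3.9706.
Block-and-tackle MA = number of supporting rope parts = 6.
Gear pair MA = 129/14 = 9.2143.
Combined ideal MA = 3.9706 × 6 × 9.2143 = 219.52.
Actual MA = 219.52 × 0.80 = 175.61.
Effort = load / actual MA = 61 / 175.61 = 0.34735 kN.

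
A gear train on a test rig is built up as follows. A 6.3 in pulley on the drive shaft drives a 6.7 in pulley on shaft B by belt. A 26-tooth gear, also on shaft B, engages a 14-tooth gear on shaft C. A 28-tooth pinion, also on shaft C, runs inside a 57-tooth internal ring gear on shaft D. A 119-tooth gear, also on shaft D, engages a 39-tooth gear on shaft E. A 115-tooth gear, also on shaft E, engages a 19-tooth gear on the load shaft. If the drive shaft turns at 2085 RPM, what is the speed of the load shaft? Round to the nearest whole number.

the drive shaft → shaft B (belt, 6.7/6.3): 2085 ÷ 1.0635 = 1960.5 RPM
shaft B → shaft C (gear mesh, 14/26): 1960.5 ÷ 0.53846 = 3641 RPM
shaft C → shaft D (internal gear, 57/28): 3641 ÷ 2.0357 = 1788.5 RPM
shaft D → shaft E (gear mesh, 39/119): 1788.5 ÷ 0.32773 = 5457.4 RPM
shaft E → the load shaft (gear mesh, 19/115): 5457.4 ÷ 0.16522 = 33031 RPM

33031 RPM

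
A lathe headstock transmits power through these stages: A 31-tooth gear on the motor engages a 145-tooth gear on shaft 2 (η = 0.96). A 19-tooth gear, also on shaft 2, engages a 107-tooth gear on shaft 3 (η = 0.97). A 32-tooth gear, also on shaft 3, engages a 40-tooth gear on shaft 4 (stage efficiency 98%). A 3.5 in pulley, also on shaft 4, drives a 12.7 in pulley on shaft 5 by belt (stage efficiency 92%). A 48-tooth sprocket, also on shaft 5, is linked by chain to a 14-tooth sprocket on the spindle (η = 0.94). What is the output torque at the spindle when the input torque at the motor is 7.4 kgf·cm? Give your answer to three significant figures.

204 kgf·cm

After the gear mesh (145/31): 7.4 × 4.6774 × 0.96 = 33.228 kgf·cm
After the gear mesh (107/19): 33.228 × 5.6316 × 0.97 = 181.51 kgf·cm
After the gear mesh (40/32): 181.51 × 1.25 × 0.98 = 222.36 kgf·cm
After the belt (12.7/3.5): 222.36 × 3.6286 × 0.92 = 742.29 kgf·cm
After the chain (14/48): 742.29 × 0.29167 × 0.94 = 203.51 kgf·cm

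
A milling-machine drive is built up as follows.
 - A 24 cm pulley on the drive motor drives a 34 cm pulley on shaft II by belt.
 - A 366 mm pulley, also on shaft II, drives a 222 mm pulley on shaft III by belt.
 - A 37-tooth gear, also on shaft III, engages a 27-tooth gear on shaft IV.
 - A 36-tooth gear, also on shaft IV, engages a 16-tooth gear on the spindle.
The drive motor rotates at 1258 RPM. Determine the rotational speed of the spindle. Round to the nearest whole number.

Belt: ratio = 34/24 = 1.4167, so shaft II turns at 1258 / 1.4167 = 888 RPM.
Belt: ratio = 222/366 = 0.60656, so shaft III turns at 888 / 0.60656 = 1464 RPM.
Gear mesh: ratio = 27/37 = 0.72973, so shaft IV turns at 1464 / 0.72973 = 2006.2 RPM.
Gear mesh: ratio = 16/36 = 0.44444, so the spindle turns at 2006.2 / 0.44444 = 4514 RPM.

4514 RPM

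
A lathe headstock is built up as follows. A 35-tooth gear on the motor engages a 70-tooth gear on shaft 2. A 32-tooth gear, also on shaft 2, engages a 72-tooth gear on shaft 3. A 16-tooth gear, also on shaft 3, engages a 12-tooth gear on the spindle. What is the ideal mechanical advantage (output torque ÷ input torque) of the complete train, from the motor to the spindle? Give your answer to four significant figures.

3.375

Each stage contributes driven/driver: gear mesh 70/35 = 2, gear mesh 72/32 = 2.25, gear mesh 12/16 = 0.75.
Overall: 2 × 2.25 × 0.75 = 3.375.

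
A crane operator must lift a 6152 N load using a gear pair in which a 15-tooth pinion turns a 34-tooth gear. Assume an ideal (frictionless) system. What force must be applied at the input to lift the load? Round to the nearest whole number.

Gear pair MA = 34/15 = 2.2667.
Effort = load / MA = 6152 / 2.2667 = 2714.1 N.

2714 N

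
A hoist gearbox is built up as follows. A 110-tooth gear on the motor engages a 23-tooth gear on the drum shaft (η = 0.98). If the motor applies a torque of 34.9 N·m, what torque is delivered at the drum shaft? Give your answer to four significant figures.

7.151 N·m

After the gear mesh (23/110): 34.9 × 0.20909 × 0.98 = 7.1513 N·m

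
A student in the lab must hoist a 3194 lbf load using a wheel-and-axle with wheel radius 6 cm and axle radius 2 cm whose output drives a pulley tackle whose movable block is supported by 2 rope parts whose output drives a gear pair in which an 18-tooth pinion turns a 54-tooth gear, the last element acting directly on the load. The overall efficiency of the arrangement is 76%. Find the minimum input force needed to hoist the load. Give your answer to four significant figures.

233.5 lbf

Wheel-and-axle MA = R/r = 6/2 = 3.
Block-and-tackle MA = number of supporting rope parts = 2.
Gear pair MA = 54/18 = 3.
Combined ideal MA = 3 × 2 × 3 = 18.
Actual MA = 18 × 0.76 = 13.68.
Effort = load / actual MA = 3194 / 13.68 = 233.48 lbf.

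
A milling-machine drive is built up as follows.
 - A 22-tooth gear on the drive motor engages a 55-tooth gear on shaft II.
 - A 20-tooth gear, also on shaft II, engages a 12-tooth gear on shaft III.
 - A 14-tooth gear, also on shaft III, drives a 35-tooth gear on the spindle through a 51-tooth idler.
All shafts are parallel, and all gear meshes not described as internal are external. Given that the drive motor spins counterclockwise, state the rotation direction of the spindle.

counterclockwise

the drive motor → shaft II: external mesh, 1 reversal → CW.
shaft II → shaft III: external mesh, 1 reversal → CCW.
shaft III → the spindle: driver → idler → driven is 2 external meshes, 2 reversals → CCW.
4 reversals in total — an even number — so the spindle turns the same way as the drive motor.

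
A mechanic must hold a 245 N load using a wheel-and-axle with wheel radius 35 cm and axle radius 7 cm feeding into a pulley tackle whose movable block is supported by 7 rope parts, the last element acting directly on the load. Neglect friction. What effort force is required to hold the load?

Wheel-and-axle MA = R/r = 35/7 = 5.
Block-and-tackle MA = number of supporting rope parts = 7.
Combined ideal MA = 5 × 7 = 35.
Effort = load / MA = 245 / 35 = 7 N.

7 N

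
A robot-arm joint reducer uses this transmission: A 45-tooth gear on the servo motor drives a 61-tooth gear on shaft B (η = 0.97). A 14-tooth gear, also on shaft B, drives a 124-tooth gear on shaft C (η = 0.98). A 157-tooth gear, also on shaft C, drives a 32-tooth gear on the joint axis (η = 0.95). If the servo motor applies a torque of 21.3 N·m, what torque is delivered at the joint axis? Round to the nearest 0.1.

47.1 N·m

gear mesh 61/45 = 1.3556 → τ = 21.3·1.3556·0.97 = 28.007 N·m
gear mesh 124/14 = 8.8571 → τ = 28.007·8.8571·0.98 = 243.1 N·m
gear mesh 32/157 = 0.20382 → τ = 243.1·0.20382·0.95 = 47.072 N·m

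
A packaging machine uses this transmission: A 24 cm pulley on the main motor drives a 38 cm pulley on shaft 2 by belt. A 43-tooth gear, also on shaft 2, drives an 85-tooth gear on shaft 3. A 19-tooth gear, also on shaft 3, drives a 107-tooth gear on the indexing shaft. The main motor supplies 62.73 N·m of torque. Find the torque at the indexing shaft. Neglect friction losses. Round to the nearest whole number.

1106 N·m

After the belt (38/24): 62.73 × 1.5833 = 99.322 N·m
After the gear mesh (85/43): 99.322 × 1.9767 = 196.34 N·m
After the gear mesh (107/19): 196.34 × 5.6316 = 1105.7 N·m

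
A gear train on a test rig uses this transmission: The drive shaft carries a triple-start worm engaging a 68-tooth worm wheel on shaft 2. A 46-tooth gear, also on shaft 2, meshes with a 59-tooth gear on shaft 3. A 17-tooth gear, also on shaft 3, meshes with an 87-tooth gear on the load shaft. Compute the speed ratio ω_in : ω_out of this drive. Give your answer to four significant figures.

Each stage contributes driven/driver: worm 68/3 = 22.667, gear mesh 59/46 = 1.2826, gear mesh 87/17 = 5.1176.
Overall: 22.667 × 1.2826 × 5.1176 = 148.78.

148.8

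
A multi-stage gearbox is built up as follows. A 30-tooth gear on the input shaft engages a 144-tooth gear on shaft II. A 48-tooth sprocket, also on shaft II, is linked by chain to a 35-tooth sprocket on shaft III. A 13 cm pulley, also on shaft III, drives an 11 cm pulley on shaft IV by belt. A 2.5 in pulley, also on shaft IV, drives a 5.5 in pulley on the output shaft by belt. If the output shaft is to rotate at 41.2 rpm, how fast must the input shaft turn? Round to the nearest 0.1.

Overall ratio R = 4.8 × 0.72917 × 0.84615 × 2.2 = 6.5154.
Required input speed = output speed × R = 41.2 × 6.5154 = 268.43 rpm.

268.4 rpm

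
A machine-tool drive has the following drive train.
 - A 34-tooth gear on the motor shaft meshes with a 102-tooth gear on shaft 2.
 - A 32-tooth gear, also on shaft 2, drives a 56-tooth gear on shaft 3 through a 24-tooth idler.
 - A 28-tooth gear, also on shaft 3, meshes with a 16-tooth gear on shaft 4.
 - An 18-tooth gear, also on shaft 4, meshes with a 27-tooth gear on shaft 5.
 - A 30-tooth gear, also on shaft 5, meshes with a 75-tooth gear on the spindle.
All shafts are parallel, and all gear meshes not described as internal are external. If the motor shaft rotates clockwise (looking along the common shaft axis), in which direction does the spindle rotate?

clockwise

the motor shaft → shaft 2: external mesh, 1 reversal → CCW.
shaft 2 → shaft 3: driver → idler → driven is 2 external meshes, 2 reversals → CCW.
shaft 3 → shaft 4: external mesh, 1 reversal → CW.
shaft 4 → shaft 5: external mesh, 1 reversal → CCW.
shaft 5 → the spindle: external mesh, 1 reversal → CW.
6 reversals in total — an even number — so the spindle turns the same way as the motor shaft.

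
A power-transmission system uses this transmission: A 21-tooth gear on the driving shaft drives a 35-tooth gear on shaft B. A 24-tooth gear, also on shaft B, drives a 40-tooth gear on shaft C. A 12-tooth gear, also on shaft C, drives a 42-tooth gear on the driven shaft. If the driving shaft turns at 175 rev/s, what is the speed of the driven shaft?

18 rev/s

Gear mesh: ratio = 35/21 = 1.6667, so shaft B turns at 175 / 1.6667 = 105 rev/s.
Gear mesh: ratio = 40/24 = 1.6667, so shaft C turns at 105 / 1.6667 = 63 rev/s.
Gear mesh: ratio = 42/12 = 3.5, so the driven shaft turns at 63 / 3.5 = 18 rev/s.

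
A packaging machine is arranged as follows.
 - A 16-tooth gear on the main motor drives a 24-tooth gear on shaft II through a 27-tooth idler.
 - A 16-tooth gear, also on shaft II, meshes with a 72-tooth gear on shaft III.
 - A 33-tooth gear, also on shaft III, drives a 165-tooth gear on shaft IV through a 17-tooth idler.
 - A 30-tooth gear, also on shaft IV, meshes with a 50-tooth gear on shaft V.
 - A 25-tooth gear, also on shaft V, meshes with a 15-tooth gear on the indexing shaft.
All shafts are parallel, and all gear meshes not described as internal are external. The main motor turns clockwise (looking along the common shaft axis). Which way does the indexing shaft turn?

the main motor → shaft II: driver → idler → driven is 2 external meshes, 2 reversals → CW.
shaft II → shaft III: external mesh, 1 reversal → CCW.
shaft III → shaft IV: driver → idler → driven is 2 external meshes, 2 reversals → CCW.
shaft IV → shaft V: external mesh, 1 reversal → CW.
shaft V → the indexing shaft: external mesh, 1 reversal → CCW.
7 reversals in total — an odd number — so the indexing shaft turns opposite to the main motor.

counterclockwise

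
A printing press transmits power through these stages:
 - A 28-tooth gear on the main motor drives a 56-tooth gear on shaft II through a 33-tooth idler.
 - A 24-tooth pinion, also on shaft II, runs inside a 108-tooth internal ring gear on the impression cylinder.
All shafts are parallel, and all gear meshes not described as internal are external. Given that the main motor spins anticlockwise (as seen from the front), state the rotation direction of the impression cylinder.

the main motor → shaft II: driver → idler → driven is 2 external meshes, 2 reversals → CCW.
shaft II → the impression cylinder: internal mesh, same direction → CCW.
2 reversals in total — an even number — so the impression cylinder turns the same way as the main motor.

anticlockwise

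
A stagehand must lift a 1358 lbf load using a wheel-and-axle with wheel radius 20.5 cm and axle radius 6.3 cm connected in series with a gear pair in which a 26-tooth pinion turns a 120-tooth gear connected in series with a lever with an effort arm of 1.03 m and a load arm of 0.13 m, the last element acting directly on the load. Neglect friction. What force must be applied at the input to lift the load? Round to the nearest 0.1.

Wheel-and-axle MA = R/r = 20.5/6.3 = 3.254.
Gear pair MA = 120/26 = 4.6154.
Lever MA = effort arm / load arm = 1.03/0.13 = 7.9231.
Combined ideal MA = 3.254 × 4.6154 × 7.9231 = 118.99.
Effort = load / MA = 1358 / 118.99 = 11.413 lbf.

11.4 lbf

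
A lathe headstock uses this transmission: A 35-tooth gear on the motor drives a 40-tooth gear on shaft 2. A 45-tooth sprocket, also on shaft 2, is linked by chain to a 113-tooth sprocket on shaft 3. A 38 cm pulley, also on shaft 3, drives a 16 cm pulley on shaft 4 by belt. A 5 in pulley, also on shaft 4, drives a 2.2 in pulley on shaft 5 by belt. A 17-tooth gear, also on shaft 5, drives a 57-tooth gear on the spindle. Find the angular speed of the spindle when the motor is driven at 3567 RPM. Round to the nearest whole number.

gear mesh 40/35 = 1.1429 → 3567/1.1429 = 3121.1 RPM
chain 113/45 = 2.5111 → 3121.1/2.5111 = 1242.9 RPM
belt 16/38 = 0.42105 → 1242.9/0.42105 = 2951.9 RPM
belt 2.2/5 = 0.44 → 2951.9/0.44 = 6709 RPM
gear mesh 57/17 = 3.3529 → 6709/3.3529 = 2000.9 RPM

2001 RPM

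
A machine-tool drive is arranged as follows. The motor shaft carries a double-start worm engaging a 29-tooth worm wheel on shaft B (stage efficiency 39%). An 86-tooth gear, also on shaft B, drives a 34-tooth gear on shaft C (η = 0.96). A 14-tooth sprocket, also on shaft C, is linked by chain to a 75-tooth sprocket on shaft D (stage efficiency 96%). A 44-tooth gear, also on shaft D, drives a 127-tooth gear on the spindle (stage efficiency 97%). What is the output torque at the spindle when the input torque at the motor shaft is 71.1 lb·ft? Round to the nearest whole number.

2197 lb·ft

Worm: ratio = 29/2 = 14.5; torque at shaft B = 71.1 × 14.5 × 0.39 = 402.07 lb·ft.
Gear mesh: ratio = 34/86 = 0.39535; torque at shaft C = 402.07 × 0.39535 × 0.96 = 152.6 lb·ft.
Chain: ratio = 75/14 = 5.3571; torque at shaft D = 152.6 × 5.3571 × 0.96 = 784.8 lb·ft.
Gear mesh: ratio = 127/44 = 2.8864; torque at the spindle = 784.8 × 2.8864 × 0.97 = 2197.3 lb·ft.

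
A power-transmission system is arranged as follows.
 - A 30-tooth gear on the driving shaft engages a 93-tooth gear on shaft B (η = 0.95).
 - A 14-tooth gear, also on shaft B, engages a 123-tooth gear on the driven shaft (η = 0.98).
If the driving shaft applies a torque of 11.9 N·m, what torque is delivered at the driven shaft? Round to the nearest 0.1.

After the gear mesh (93/30): 11.9 × 3.1 × 0.95 = 35.045 N·m
After the gear mesh (123/14): 35.045 × 8.7857 × 0.98 = 301.74 N·m

301.7 N·m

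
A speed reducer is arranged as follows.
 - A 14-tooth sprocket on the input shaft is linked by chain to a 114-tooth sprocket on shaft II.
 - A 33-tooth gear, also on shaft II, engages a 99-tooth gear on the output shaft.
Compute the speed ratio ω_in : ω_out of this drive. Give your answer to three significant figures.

Each stage contributes driven/driver: chain 114/14 = 8.1429, gear mesh 99/33 = 3.
Overall: 8.1429 × 3 = 24.429.

24.4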